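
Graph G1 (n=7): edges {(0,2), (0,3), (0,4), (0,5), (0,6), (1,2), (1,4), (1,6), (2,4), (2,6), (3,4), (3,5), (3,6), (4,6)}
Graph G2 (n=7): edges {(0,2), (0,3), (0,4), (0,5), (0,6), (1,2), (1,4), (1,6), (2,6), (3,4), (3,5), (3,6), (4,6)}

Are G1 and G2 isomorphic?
No, not isomorphic

The graphs are NOT isomorphic.

Counting edges: G1 has 14 edge(s); G2 has 13 edge(s).
Edge count is an isomorphism invariant (a bijection on vertices induces a bijection on edges), so differing edge counts rule out isomorphism.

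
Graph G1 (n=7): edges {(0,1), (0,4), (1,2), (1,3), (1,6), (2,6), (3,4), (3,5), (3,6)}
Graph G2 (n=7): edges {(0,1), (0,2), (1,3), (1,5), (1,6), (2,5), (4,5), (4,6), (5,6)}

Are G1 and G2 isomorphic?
Yes, isomorphic

The graphs are isomorphic.
One valid mapping φ: V(G1) → V(G2): 0→2, 1→5, 2→4, 3→1, 4→0, 5→3, 6→6

Verify φ preserves adjacency — for each edge of G1, its image is an edge of G2:
  (0,1) → (φ(0),φ(1)) = (2,5) ∈ E(G2) ✓
  (0,4) → (φ(0),φ(4)) = (0,2) ∈ E(G2) ✓
  (1,2) → (φ(1),φ(2)) = (4,5) ∈ E(G2) ✓
  (1,3) → (φ(1),φ(3)) = (1,5) ∈ E(G2) ✓
  (1,6) → (φ(1),φ(6)) = (5,6) ∈ E(G2) ✓
  (2,6) → (φ(2),φ(6)) = (4,6) ∈ E(G2) ✓
  (3,4) → (φ(3),φ(4)) = (0,1) ∈ E(G2) ✓
  (3,5) → (φ(3),φ(5)) = (1,3) ∈ E(G2) ✓
  (3,6) → (φ(3),φ(6)) = (1,6) ∈ E(G2) ✓
All 9 edges of G1 map to edges of G2, and |E(G1)| = |E(G2)| = 9, so φ is a bijection on edges as well as vertices. Hence G1 ≅ G2.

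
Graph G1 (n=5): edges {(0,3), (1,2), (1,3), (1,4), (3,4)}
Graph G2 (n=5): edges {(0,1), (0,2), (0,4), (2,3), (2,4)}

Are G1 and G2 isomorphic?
Yes, isomorphic

The graphs are isomorphic.
One valid mapping φ: V(G1) → V(G2): 0→1, 1→2, 2→3, 3→0, 4→4

Verify φ preserves adjacency — for each edge of G1, its image is an edge of G2:
  (0,3) → (φ(0),φ(3)) = (0,1) ∈ E(G2) ✓
  (1,2) → (φ(1),φ(2)) = (2,3) ∈ E(G2) ✓
  (1,3) → (φ(1),φ(3)) = (0,2) ∈ E(G2) ✓
  (1,4) → (φ(1),φ(4)) = (2,4) ∈ E(G2) ✓
  (3,4) → (φ(3),φ(4)) = (0,4) ∈ E(G2) ✓
All 5 edges of G1 map to edges of G2, and |E(G1)| = |E(G2)| = 5, so φ is a bijection on edges as well as vertices. Hence G1 ≅ G2.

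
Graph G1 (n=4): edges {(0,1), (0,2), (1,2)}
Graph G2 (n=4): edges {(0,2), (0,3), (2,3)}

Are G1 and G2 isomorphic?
Yes, isomorphic

The graphs are isomorphic.
One valid mapping φ: V(G1) → V(G2): 0→0, 1→2, 2→3, 3→1

Verify φ preserves adjacency — for each edge of G1, its image is an edge of G2:
  (0,1) → (φ(0),φ(1)) = (0,2) ∈ E(G2) ✓
  (0,2) → (φ(0),φ(2)) = (0,3) ∈ E(G2) ✓
  (1,2) → (φ(1),φ(2)) = (2,3) ∈ E(G2) ✓
All 3 edges of G1 map to edges of G2, and |E(G1)| = |E(G2)| = 3, so φ is a bijection on edges as well as vertices. Hence G1 ≅ G2.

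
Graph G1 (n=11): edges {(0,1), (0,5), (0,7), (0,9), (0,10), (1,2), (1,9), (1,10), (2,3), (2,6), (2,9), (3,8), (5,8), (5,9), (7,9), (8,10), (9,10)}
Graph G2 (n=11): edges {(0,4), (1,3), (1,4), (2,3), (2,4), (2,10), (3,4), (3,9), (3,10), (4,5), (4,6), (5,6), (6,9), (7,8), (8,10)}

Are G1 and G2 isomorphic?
No, not isomorphic

The graphs are NOT isomorphic.

Connected components of G1: 2 component(s) with vertex sets [[4], [0, 1, 2, 3, 5, 6, 7, 8, 9, 10]], sizes [1, 10].
Connected components of G2: 1 component(s) with vertex sets [[0, 1, 2, 3, 4, 5, 6, 7, 8, 9, 10]], sizes [11].
The number of connected components (and the multiset of component sizes) is an isomorphism invariant — an isomorphism maps each component of G1 bijectively onto a component of G2. Since G1 has 2 component(s) and G2 has 1, they cannot be isomorphic.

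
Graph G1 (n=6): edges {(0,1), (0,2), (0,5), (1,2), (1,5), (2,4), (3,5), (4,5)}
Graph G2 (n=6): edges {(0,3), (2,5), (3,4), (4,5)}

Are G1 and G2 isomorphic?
No, not isomorphic

The graphs are NOT isomorphic.

Connected components of G1: 1 component(s) with vertex sets [[0, 1, 2, 3, 4, 5]], sizes [6].
Connected components of G2: 2 component(s) with vertex sets [[1], [0, 2, 3, 4, 5]], sizes [1, 5].
The number of connected components (and the multiset of component sizes) is an isomorphism invariant — an isomorphism maps each component of G1 bijectively onto a component of G2. Since G1 has 1 component(s) and G2 has 2, they cannot be isomorphic.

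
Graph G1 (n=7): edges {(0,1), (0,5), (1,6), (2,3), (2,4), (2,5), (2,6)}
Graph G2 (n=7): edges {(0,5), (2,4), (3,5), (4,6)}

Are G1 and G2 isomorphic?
No, not isomorphic

The graphs are NOT isomorphic.

Connected components of G1: 1 component(s) with vertex sets [[0, 1, 2, 3, 4, 5, 6]], sizes [7].
Connected components of G2: 3 component(s) with vertex sets [[1], [0, 3, 5], [2, 4, 6]], sizes [1, 3, 3].
The number of connected components (and the multiset of component sizes) is an isomorphism invariant — an isomorphism maps each component of G1 bijectively onto a component of G2. Since G1 has 1 component(s) and G2 has 3, they cannot be isomorphic.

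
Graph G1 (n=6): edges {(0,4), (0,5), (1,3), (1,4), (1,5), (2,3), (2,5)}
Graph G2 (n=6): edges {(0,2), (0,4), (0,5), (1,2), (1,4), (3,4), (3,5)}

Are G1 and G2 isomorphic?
Yes, isomorphic

The graphs are isomorphic.
One valid mapping φ: V(G1) → V(G2): 0→2, 1→4, 2→5, 3→3, 4→1, 5→0

Verify φ preserves adjacency — for each edge of G1, its image is an edge of G2:
  (0,4) → (φ(0),φ(4)) = (1,2) ∈ E(G2) ✓
  (0,5) → (φ(0),φ(5)) = (0,2) ∈ E(G2) ✓
  (1,3) → (φ(1),φ(3)) = (3,4) ∈ E(G2) ✓
  (1,4) → (φ(1),φ(4)) = (1,4) ∈ E(G2) ✓
  (1,5) → (φ(1),φ(5)) = (0,4) ∈ E(G2) ✓
  (2,3) → (φ(2),φ(3)) = (3,5) ∈ E(G2) ✓
  (2,5) → (φ(2),φ(5)) = (0,5) ∈ E(G2) ✓
All 7 edges of G1 map to edges of G2, and |E(G1)| = |E(G2)| = 7, so φ is a bijection on edges as well as vertices. Hence G1 ≅ G2.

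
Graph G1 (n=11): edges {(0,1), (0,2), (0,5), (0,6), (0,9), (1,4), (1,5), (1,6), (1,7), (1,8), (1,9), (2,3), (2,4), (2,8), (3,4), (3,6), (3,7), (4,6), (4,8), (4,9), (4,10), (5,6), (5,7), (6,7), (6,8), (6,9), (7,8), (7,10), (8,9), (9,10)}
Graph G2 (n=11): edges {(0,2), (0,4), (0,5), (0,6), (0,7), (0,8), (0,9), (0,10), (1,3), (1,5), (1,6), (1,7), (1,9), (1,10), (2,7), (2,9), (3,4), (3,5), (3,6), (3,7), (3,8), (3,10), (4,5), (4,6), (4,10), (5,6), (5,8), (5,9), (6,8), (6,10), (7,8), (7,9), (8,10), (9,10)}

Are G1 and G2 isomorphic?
No, not isomorphic

The graphs are NOT isomorphic.

Degrees in G1: deg(0)=5, deg(1)=7, deg(2)=4, deg(3)=4, deg(4)=7, deg(5)=4, deg(6)=8, deg(7)=6, deg(8)=6, deg(9)=6, deg(10)=3.
Sorted degree sequence of G1: [8, 7, 7, 6, 6, 6, 5, 4, 4, 4, 3].
Degrees in G2: deg(0)=8, deg(1)=6, deg(2)=3, deg(3)=7, deg(4)=5, deg(5)=7, deg(6)=7, deg(7)=6, deg(8)=6, deg(9)=6, deg(10)=7.
Sorted degree sequence of G2: [8, 7, 7, 7, 7, 6, 6, 6, 6, 5, 3].
The (sorted) degree sequence is an isomorphism invariant, so since G1 and G2 have different degree sequences they cannot be isomorphic.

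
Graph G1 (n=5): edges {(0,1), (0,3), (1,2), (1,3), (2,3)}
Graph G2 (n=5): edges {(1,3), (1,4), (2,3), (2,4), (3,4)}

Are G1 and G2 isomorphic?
Yes, isomorphic

The graphs are isomorphic.
One valid mapping φ: V(G1) → V(G2): 0→1, 1→3, 2→2, 3→4, 4→0

Verify φ preserves adjacency — for each edge of G1, its image is an edge of G2:
  (0,1) → (φ(0),φ(1)) = (1,3) ∈ E(G2) ✓
  (0,3) → (φ(0),φ(3)) = (1,4) ∈ E(G2) ✓
  (1,2) → (φ(1),φ(2)) = (2,3) ∈ E(G2) ✓
  (1,3) → (φ(1),φ(3)) = (3,4) ∈ E(G2) ✓
  (2,3) → (φ(2),φ(3)) = (2,4) ∈ E(G2) ✓
All 5 edges of G1 map to edges of G2, and |E(G1)| = |E(G2)| = 5, so φ is a bijection on edges as well as vertices. Hence G1 ≅ G2.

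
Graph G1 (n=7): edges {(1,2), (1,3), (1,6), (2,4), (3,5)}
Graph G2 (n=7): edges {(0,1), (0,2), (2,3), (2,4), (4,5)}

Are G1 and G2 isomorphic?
Yes, isomorphic

The graphs are isomorphic.
One valid mapping φ: V(G1) → V(G2): 0→6, 1→2, 2→4, 3→0, 4→5, 5→1, 6→3

Verify φ preserves adjacency — for each edge of G1, its image is an edge of G2:
  (1,2) → (φ(1),φ(2)) = (2,4) ∈ E(G2) ✓
  (1,3) → (φ(1),φ(3)) = (0,2) ∈ E(G2) ✓
  (1,6) → (φ(1),φ(6)) = (2,3) ∈ E(G2) ✓
  (2,4) → (φ(2),φ(4)) = (4,5) ∈ E(G2) ✓
  (3,5) → (φ(3),φ(5)) = (0,1) ∈ E(G2) ✓
All 5 edges of G1 map to edges of G2, and |E(G1)| = |E(G2)| = 5, so φ is a bijection on edges as well as vertices. Hence G1 ≅ G2.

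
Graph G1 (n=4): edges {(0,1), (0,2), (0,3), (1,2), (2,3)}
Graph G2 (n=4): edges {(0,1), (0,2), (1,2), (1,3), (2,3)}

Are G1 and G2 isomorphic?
Yes, isomorphic

The graphs are isomorphic.
One valid mapping φ: V(G1) → V(G2): 0→2, 1→3, 2→1, 3→0

Verify φ preserves adjacency — for each edge of G1, its image is an edge of G2:
  (0,1) → (φ(0),φ(1)) = (2,3) ∈ E(G2) ✓
  (0,2) → (φ(0),φ(2)) = (1,2) ∈ E(G2) ✓
  (0,3) → (φ(0),φ(3)) = (0,2) ∈ E(G2) ✓
  (1,2) → (φ(1),φ(2)) = (1,3) ∈ E(G2) ✓
  (2,3) → (φ(2),φ(3)) = (0,1) ∈ E(G2) ✓
All 5 edges of G1 map to edges of G2, and |E(G1)| = |E(G2)| = 5, so φ is a bijection on edges as well as vertices. Hence G1 ≅ G2.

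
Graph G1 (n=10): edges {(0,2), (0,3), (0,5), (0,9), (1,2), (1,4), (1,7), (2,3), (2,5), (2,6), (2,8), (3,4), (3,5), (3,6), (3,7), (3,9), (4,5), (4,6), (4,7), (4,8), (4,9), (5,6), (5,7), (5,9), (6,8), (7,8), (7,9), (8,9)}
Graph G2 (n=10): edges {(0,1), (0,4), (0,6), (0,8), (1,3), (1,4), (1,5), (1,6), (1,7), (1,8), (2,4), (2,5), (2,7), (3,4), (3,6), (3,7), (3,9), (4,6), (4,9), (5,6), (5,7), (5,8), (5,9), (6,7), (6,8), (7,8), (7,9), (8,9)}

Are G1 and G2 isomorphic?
Yes, isomorphic

The graphs are isomorphic.
One valid mapping φ: V(G1) → V(G2): 0→0, 1→2, 2→4, 3→1, 4→7, 5→6, 6→3, 7→5, 8→9, 9→8

Verify φ preserves adjacency — for each edge of G1, its image is an edge of G2:
  (0,2) → (φ(0),φ(2)) = (0,4) ∈ E(G2) ✓
  (0,3) → (φ(0),φ(3)) = (0,1) ∈ E(G2) ✓
  (0,5) → (φ(0),φ(5)) = (0,6) ∈ E(G2) ✓
  (0,9) → (φ(0),φ(9)) = (0,8) ∈ E(G2) ✓
  (1,2) → (φ(1),φ(2)) = (2,4) ∈ E(G2) ✓
  (1,4) → (φ(1),φ(4)) = (2,7) ∈ E(G2) ✓
  (1,7) → (φ(1),φ(7)) = (2,5) ∈ E(G2) ✓
  (2,3) → (φ(2),φ(3)) = (1,4) ∈ E(G2) ✓
  (2,5) → (φ(2),φ(5)) = (4,6) ∈ E(G2) ✓
  (2,6) → (φ(2),φ(6)) = (3,4) ∈ E(G2) ✓
  (2,8) → (φ(2),φ(8)) = (4,9) ∈ E(G2) ✓
  (3,4) → (φ(3),φ(4)) = (1,7) ∈ E(G2) ✓
  (3,5) → (φ(3),φ(5)) = (1,6) ∈ E(G2) ✓
  (3,6) → (φ(3),φ(6)) = (1,3) ∈ E(G2) ✓
  (3,7) → (φ(3),φ(7)) = (1,5) ∈ E(G2) ✓
  (3,9) → (φ(3),φ(9)) = (1,8) ∈ E(G2) ✓
  (4,5) → (φ(4),φ(5)) = (6,7) ∈ E(G2) ✓
  (4,6) → (φ(4),φ(6)) = (3,7) ∈ E(G2) ✓
  (4,7) → (φ(4),φ(7)) = (5,7) ∈ E(G2) ✓
  (4,8) → (φ(4),φ(8)) = (7,9) ∈ E(G2) ✓
  (4,9) → (φ(4),φ(9)) = (7,8) ∈ E(G2) ✓
  (5,6) → (φ(5),φ(6)) = (3,6) ∈ E(G2) ✓
  (5,7) → (φ(5),φ(7)) = (5,6) ∈ E(G2) ✓
  (5,9) → (φ(5),φ(9)) = (6,8) ∈ E(G2) ✓
  (6,8) → (φ(6),φ(8)) = (3,9) ∈ E(G2) ✓
  (7,8) → (φ(7),φ(8)) = (5,9) ∈ E(G2) ✓
  (7,9) → (φ(7),φ(9)) = (5,8) ∈ E(G2) ✓
  (8,9) → (φ(8),φ(9)) = (8,9) ∈ E(G2) ✓
All 28 edges of G1 map to edges of G2, and |E(G1)| = |E(G2)| = 28, so φ is a bijection on edges as well as vertices. Hence G1 ≅ G2.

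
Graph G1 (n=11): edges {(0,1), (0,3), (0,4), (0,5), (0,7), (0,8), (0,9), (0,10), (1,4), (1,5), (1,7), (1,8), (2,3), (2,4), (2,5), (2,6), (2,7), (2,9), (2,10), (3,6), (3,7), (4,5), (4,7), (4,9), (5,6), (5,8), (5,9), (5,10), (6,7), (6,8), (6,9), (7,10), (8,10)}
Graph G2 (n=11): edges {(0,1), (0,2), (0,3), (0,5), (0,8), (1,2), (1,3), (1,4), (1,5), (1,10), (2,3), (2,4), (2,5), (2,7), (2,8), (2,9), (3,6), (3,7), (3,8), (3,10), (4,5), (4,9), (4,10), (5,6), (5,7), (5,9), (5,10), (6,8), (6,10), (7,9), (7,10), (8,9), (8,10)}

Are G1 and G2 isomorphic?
Yes, isomorphic

The graphs are isomorphic.
One valid mapping φ: V(G1) → V(G2): 0→5, 1→4, 2→3, 3→6, 4→1, 5→2, 6→8, 7→10, 8→9, 9→0, 10→7

Verify φ preserves adjacency — for each edge of G1, its image is an edge of G2:
  (0,1) → (φ(0),φ(1)) = (4,5) ∈ E(G2) ✓
  (0,3) → (φ(0),φ(3)) = (5,6) ∈ E(G2) ✓
  (0,4) → (φ(0),φ(4)) = (1,5) ∈ E(G2) ✓
  (0,5) → (φ(0),φ(5)) = (2,5) ∈ E(G2) ✓
  (0,7) → (φ(0),φ(7)) = (5,10) ∈ E(G2) ✓
  (0,8) → (φ(0),φ(8)) = (5,9) ∈ E(G2) ✓
  (0,9) → (φ(0),φ(9)) = (0,5) ∈ E(G2) ✓
  (0,10) → (φ(0),φ(10)) = (5,7) ∈ E(G2) ✓
  (1,4) → (φ(1),φ(4)) = (1,4) ∈ E(G2) ✓
  (1,5) → (φ(1),φ(5)) = (2,4) ∈ E(G2) ✓
  (1,7) → (φ(1),φ(7)) = (4,10) ∈ E(G2) ✓
  (1,8) → (φ(1),φ(8)) = (4,9) ∈ E(G2) ✓
  (2,3) → (φ(2),φ(3)) = (3,6) ∈ E(G2) ✓
  (2,4) → (φ(2),φ(4)) = (1,3) ∈ E(G2) ✓
  (2,5) → (φ(2),φ(5)) = (2,3) ∈ E(G2) ✓
  (2,6) → (φ(2),φ(6)) = (3,8) ∈ E(G2) ✓
  (2,7) → (φ(2),φ(7)) = (3,10) ∈ E(G2) ✓
  (2,9) → (φ(2),φ(9)) = (0,3) ∈ E(G2) ✓
  (2,10) → (φ(2),φ(10)) = (3,7) ∈ E(G2) ✓
  (3,6) → (φ(3),φ(6)) = (6,8) ∈ E(G2) ✓
  (3,7) → (φ(3),φ(7)) = (6,10) ∈ E(G2) ✓
  (4,5) → (φ(4),φ(5)) = (1,2) ∈ E(G2) ✓
  (4,7) → (φ(4),φ(7)) = (1,10) ∈ E(G2) ✓
  (4,9) → (φ(4),φ(9)) = (0,1) ∈ E(G2) ✓
  (5,6) → (φ(5),φ(6)) = (2,8) ∈ E(G2) ✓
  (5,8) → (φ(5),φ(8)) = (2,9) ∈ E(G2) ✓
  (5,9) → (φ(5),φ(9)) = (0,2) ∈ E(G2) ✓
  (5,10) → (φ(5),φ(10)) = (2,7) ∈ E(G2) ✓
  (6,7) → (φ(6),φ(7)) = (8,10) ∈ E(G2) ✓
  (6,8) → (φ(6),φ(8)) = (8,9) ∈ E(G2) ✓
  (6,9) → (φ(6),φ(9)) = (0,8) ∈ E(G2) ✓
  (7,10) → (φ(7),φ(10)) = (7,10) ∈ E(G2) ✓
  (8,10) → (φ(8),φ(10)) = (7,9) ∈ E(G2) ✓
All 33 edges of G1 map to edges of G2, and |E(G1)| = |E(G2)| = 33, so φ is a bijection on edges as well as vertices. Hence G1 ≅ G2.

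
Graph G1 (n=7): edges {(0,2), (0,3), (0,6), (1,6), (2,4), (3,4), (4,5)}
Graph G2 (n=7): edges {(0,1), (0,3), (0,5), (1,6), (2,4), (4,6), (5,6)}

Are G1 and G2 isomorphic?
Yes, isomorphic

The graphs are isomorphic.
One valid mapping φ: V(G1) → V(G2): 0→6, 1→2, 2→1, 3→5, 4→0, 5→3, 6→4

Verify φ preserves adjacency — for each edge of G1, its image is an edge of G2:
  (0,2) → (φ(0),φ(2)) = (1,6) ∈ E(G2) ✓
  (0,3) → (φ(0),φ(3)) = (5,6) ∈ E(G2) ✓
  (0,6) → (φ(0),φ(6)) = (4,6) ∈ E(G2) ✓
  (1,6) → (φ(1),φ(6)) = (2,4) ∈ E(G2) ✓
  (2,4) → (φ(2),φ(4)) = (0,1) ∈ E(G2) ✓
  (3,4) → (φ(3),φ(4)) = (0,5) ∈ E(G2) ✓
  (4,5) → (φ(4),φ(5)) = (0,3) ∈ E(G2) ✓
All 7 edges of G1 map to edges of G2, and |E(G1)| = |E(G2)| = 7, so φ is a bijection on edges as well as vertices. Hence G1 ≅ G2.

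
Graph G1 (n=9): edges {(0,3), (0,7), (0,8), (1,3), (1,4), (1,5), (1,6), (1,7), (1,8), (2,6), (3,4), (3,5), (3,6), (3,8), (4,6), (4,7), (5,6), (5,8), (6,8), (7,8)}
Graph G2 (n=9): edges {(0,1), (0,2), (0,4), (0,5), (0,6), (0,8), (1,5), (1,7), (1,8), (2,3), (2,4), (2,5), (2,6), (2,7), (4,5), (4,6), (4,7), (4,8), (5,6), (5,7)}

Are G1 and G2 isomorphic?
Yes, isomorphic

The graphs are isomorphic.
One valid mapping φ: V(G1) → V(G2): 0→8, 1→5, 2→3, 3→4, 4→7, 5→6, 6→2, 7→1, 8→0

Verify φ preserves adjacency — for each edge of G1, its image is an edge of G2:
  (0,3) → (φ(0),φ(3)) = (4,8) ∈ E(G2) ✓
  (0,7) → (φ(0),φ(7)) = (1,8) ∈ E(G2) ✓
  (0,8) → (φ(0),φ(8)) = (0,8) ∈ E(G2) ✓
  (1,3) → (φ(1),φ(3)) = (4,5) ∈ E(G2) ✓
  (1,4) → (φ(1),φ(4)) = (5,7) ∈ E(G2) ✓
  (1,5) → (φ(1),φ(5)) = (5,6) ∈ E(G2) ✓
  (1,6) → (φ(1),φ(6)) = (2,5) ∈ E(G2) ✓
  (1,7) → (φ(1),φ(7)) = (1,5) ∈ E(G2) ✓
  (1,8) → (φ(1),φ(8)) = (0,5) ∈ E(G2) ✓
  (2,6) → (φ(2),φ(6)) = (2,3) ∈ E(G2) ✓
  (3,4) → (φ(3),φ(4)) = (4,7) ∈ E(G2) ✓
  (3,5) → (φ(3),φ(5)) = (4,6) ∈ E(G2) ✓
  (3,6) → (φ(3),φ(6)) = (2,4) ∈ E(G2) ✓
  (3,8) → (φ(3),φ(8)) = (0,4) ∈ E(G2) ✓
  (4,6) → (φ(4),φ(6)) = (2,7) ∈ E(G2) ✓
  (4,7) → (φ(4),φ(7)) = (1,7) ∈ E(G2) ✓
  (5,6) → (φ(5),φ(6)) = (2,6) ∈ E(G2) ✓
  (5,8) → (φ(5),φ(8)) = (0,6) ∈ E(G2) ✓
  (6,8) → (φ(6),φ(8)) = (0,2) ∈ E(G2) ✓
  (7,8) → (φ(7),φ(8)) = (0,1) ∈ E(G2) ✓
All 20 edges of G1 map to edges of G2, and |E(G1)| = |E(G2)| = 20, so φ is a bijection on edges as well as vertices. Hence G1 ≅ G2.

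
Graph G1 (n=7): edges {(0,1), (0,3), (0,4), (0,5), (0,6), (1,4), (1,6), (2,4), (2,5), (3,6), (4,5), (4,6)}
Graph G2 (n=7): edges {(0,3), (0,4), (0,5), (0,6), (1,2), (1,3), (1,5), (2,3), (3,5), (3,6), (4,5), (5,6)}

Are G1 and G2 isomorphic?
Yes, isomorphic

The graphs are isomorphic.
One valid mapping φ: V(G1) → V(G2): 0→5, 1→6, 2→2, 3→4, 4→3, 5→1, 6→0

Verify φ preserves adjacency — for each edge of G1, its image is an edge of G2:
  (0,1) → (φ(0),φ(1)) = (5,6) ∈ E(G2) ✓
  (0,3) → (φ(0),φ(3)) = (4,5) ∈ E(G2) ✓
  (0,4) → (φ(0),φ(4)) = (3,5) ∈ E(G2) ✓
  (0,5) → (φ(0),φ(5)) = (1,5) ∈ E(G2) ✓
  (0,6) → (φ(0),φ(6)) = (0,5) ∈ E(G2) ✓
  (1,4) → (φ(1),φ(4)) = (3,6) ∈ E(G2) ✓
  (1,6) → (φ(1),φ(6)) = (0,6) ∈ E(G2) ✓
  (2,4) → (φ(2),φ(4)) = (2,3) ∈ E(G2) ✓
  (2,5) → (φ(2),φ(5)) = (1,2) ∈ E(G2) ✓
  (3,6) → (φ(3),φ(6)) = (0,4) ∈ E(G2) ✓
  (4,5) → (φ(4),φ(5)) = (1,3) ∈ E(G2) ✓
  (4,6) → (φ(4),φ(6)) = (0,3) ∈ E(G2) ✓
All 12 edges of G1 map to edges of G2, and |E(G1)| = |E(G2)| = 12, so φ is a bijection on edges as well as vertices. Hence G1 ≅ G2.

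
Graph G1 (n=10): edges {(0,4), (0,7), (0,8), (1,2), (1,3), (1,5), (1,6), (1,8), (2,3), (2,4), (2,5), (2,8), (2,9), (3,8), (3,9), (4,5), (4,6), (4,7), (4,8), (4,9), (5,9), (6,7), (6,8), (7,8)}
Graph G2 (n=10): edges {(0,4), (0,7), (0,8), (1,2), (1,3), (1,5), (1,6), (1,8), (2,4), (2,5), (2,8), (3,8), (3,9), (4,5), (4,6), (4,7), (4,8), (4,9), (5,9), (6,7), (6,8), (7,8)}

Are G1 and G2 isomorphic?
No, not isomorphic

The graphs are NOT isomorphic.

Counting edges: G1 has 24 edge(s); G2 has 22 edge(s).
Edge count is an isomorphism invariant (a bijection on vertices induces a bijection on edges), so differing edge counts rule out isomorphism.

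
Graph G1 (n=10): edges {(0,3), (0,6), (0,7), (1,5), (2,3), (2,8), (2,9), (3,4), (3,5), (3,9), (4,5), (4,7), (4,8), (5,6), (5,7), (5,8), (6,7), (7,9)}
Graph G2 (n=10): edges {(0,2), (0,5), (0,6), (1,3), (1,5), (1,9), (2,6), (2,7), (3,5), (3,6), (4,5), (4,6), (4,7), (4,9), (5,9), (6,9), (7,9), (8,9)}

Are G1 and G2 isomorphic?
Yes, isomorphic

The graphs are isomorphic.
One valid mapping φ: V(G1) → V(G2): 0→3, 1→8, 2→2, 3→6, 4→4, 5→9, 6→1, 7→5, 8→7, 9→0

Verify φ preserves adjacency — for each edge of G1, its image is an edge of G2:
  (0,3) → (φ(0),φ(3)) = (3,6) ∈ E(G2) ✓
  (0,6) → (φ(0),φ(6)) = (1,3) ∈ E(G2) ✓
  (0,7) → (φ(0),φ(7)) = (3,5) ∈ E(G2) ✓
  (1,5) → (φ(1),φ(5)) = (8,9) ∈ E(G2) ✓
  (2,3) → (φ(2),φ(3)) = (2,6) ∈ E(G2) ✓
  (2,8) → (φ(2),φ(8)) = (2,7) ∈ E(G2) ✓
  (2,9) → (φ(2),φ(9)) = (0,2) ∈ E(G2) ✓
  (3,4) → (φ(3),φ(4)) = (4,6) ∈ E(G2) ✓
  (3,5) → (φ(3),φ(5)) = (6,9) ∈ E(G2) ✓
  (3,9) → (φ(3),φ(9)) = (0,6) ∈ E(G2) ✓
  (4,5) → (φ(4),φ(5)) = (4,9) ∈ E(G2) ✓
  (4,7) → (φ(4),φ(7)) = (4,5) ∈ E(G2) ✓
  (4,8) → (φ(4),φ(8)) = (4,7) ∈ E(G2) ✓
  (5,6) → (φ(5),φ(6)) = (1,9) ∈ E(G2) ✓
  (5,7) → (φ(5),φ(7)) = (5,9) ∈ E(G2) ✓
  (5,8) → (φ(5),φ(8)) = (7,9) ∈ E(G2) ✓
  (6,7) → (φ(6),φ(7)) = (1,5) ∈ E(G2) ✓
  (7,9) → (φ(7),φ(9)) = (0,5) ∈ E(G2) ✓
All 18 edges of G1 map to edges of G2, and |E(G1)| = |E(G2)| = 18, so φ is a bijection on edges as well as vertices. Hence G1 ≅ G2.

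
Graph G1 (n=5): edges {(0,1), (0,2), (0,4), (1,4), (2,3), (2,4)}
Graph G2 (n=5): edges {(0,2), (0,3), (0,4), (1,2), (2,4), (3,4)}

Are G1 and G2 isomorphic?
Yes, isomorphic

The graphs are isomorphic.
One valid mapping φ: V(G1) → V(G2): 0→0, 1→3, 2→2, 3→1, 4→4

Verify φ preserves adjacency — for each edge of G1, its image is an edge of G2:
  (0,1) → (φ(0),φ(1)) = (0,3) ∈ E(G2) ✓
  (0,2) → (φ(0),φ(2)) = (0,2) ∈ E(G2) ✓
  (0,4) → (φ(0),φ(4)) = (0,4) ∈ E(G2) ✓
  (1,4) → (φ(1),φ(4)) = (3,4) ∈ E(G2) ✓
  (2,3) → (φ(2),φ(3)) = (1,2) ∈ E(G2) ✓
  (2,4) → (φ(2),φ(4)) = (2,4) ∈ E(G2) ✓
All 6 edges of G1 map to edges of G2, and |E(G1)| = |E(G2)| = 6, so φ is a bijection on edges as well as vertices. Hence G1 ≅ G2.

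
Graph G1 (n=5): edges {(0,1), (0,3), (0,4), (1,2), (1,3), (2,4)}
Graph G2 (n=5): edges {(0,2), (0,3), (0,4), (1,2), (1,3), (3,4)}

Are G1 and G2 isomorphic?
Yes, isomorphic

The graphs are isomorphic.
One valid mapping φ: V(G1) → V(G2): 0→0, 1→3, 2→1, 3→4, 4→2

Verify φ preserves adjacency — for each edge of G1, its image is an edge of G2:
  (0,1) → (φ(0),φ(1)) = (0,3) ∈ E(G2) ✓
  (0,3) → (φ(0),φ(3)) = (0,4) ∈ E(G2) ✓
  (0,4) → (φ(0),φ(4)) = (0,2) ∈ E(G2) ✓
  (1,2) → (φ(1),φ(2)) = (1,3) ∈ E(G2) ✓
  (1,3) → (φ(1),φ(3)) = (3,4) ∈ E(G2) ✓
  (2,4) → (φ(2),φ(4)) = (1,2) ∈ E(G2) ✓
All 6 edges of G1 map to edges of G2, and |E(G1)| = |E(G2)| = 6, so φ is a bijection on edges as well as vertices. Hence G1 ≅ G2.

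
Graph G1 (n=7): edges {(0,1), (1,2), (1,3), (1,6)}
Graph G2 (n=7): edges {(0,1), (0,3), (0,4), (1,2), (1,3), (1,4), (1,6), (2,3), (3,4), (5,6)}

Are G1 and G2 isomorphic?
No, not isomorphic

The graphs are NOT isomorphic.

Counting triangles (3-cliques): G1 has 0, G2 has 5.
Triangle count is an isomorphism invariant, so differing triangle counts rule out isomorphism.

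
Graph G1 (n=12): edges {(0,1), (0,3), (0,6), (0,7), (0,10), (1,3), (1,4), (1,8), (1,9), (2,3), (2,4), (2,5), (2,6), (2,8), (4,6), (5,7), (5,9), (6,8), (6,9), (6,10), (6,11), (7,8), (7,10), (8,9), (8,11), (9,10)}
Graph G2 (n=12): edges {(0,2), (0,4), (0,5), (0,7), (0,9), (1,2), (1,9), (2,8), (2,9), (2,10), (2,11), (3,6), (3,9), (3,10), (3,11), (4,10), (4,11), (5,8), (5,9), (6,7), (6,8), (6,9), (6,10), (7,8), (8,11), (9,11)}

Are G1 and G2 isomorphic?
Yes, isomorphic

The graphs are isomorphic.
One valid mapping φ: V(G1) → V(G2): 0→6, 1→8, 2→0, 3→7, 4→5, 5→4, 6→9, 7→10, 8→2, 9→11, 10→3, 11→1

Verify φ preserves adjacency — for each edge of G1, its image is an edge of G2:
  (0,1) → (φ(0),φ(1)) = (6,8) ∈ E(G2) ✓
  (0,3) → (φ(0),φ(3)) = (6,7) ∈ E(G2) ✓
  (0,6) → (φ(0),φ(6)) = (6,9) ∈ E(G2) ✓
  (0,7) → (φ(0),φ(7)) = (6,10) ∈ E(G2) ✓
  (0,10) → (φ(0),φ(10)) = (3,6) ∈ E(G2) ✓
  (1,3) → (φ(1),φ(3)) = (7,8) ∈ E(G2) ✓
  (1,4) → (φ(1),φ(4)) = (5,8) ∈ E(G2) ✓
  (1,8) → (φ(1),φ(8)) = (2,8) ∈ E(G2) ✓
  (1,9) → (φ(1),φ(9)) = (8,11) ∈ E(G2) ✓
  (2,3) → (φ(2),φ(3)) = (0,7) ∈ E(G2) ✓
  (2,4) → (φ(2),φ(4)) = (0,5) ∈ E(G2) ✓
  (2,5) → (φ(2),φ(5)) = (0,4) ∈ E(G2) ✓
  (2,6) → (φ(2),φ(6)) = (0,9) ∈ E(G2) ✓
  (2,8) → (φ(2),φ(8)) = (0,2) ∈ E(G2) ✓
  (4,6) → (φ(4),φ(6)) = (5,9) ∈ E(G2) ✓
  (5,7) → (φ(5),φ(7)) = (4,10) ∈ E(G2) ✓
  (5,9) → (φ(5),φ(9)) = (4,11) ∈ E(G2) ✓
  (6,8) → (φ(6),φ(8)) = (2,9) ∈ E(G2) ✓
  (6,9) → (φ(6),φ(9)) = (9,11) ∈ E(G2) ✓
  (6,10) → (φ(6),φ(10)) = (3,9) ∈ E(G2) ✓
  (6,11) → (φ(6),φ(11)) = (1,9) ∈ E(G2) ✓
  (7,8) → (φ(7),φ(8)) = (2,10) ∈ E(G2) ✓
  (7,10) → (φ(7),φ(10)) = (3,10) ∈ E(G2) ✓
  (8,9) → (φ(8),φ(9)) = (2,11) ∈ E(G2) ✓
  (8,11) → (φ(8),φ(11)) = (1,2) ∈ E(G2) ✓
  (9,10) → (φ(9),φ(10)) = (3,11) ∈ E(G2) ✓
All 26 edges of G1 map to edges of G2, and |E(G1)| = |E(G2)| = 26, so φ is a bijection on edges as well as vertices. Hence G1 ≅ G2.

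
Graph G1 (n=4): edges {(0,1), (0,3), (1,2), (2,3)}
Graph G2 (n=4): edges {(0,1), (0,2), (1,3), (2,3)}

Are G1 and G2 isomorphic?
Yes, isomorphic

The graphs are isomorphic.
One valid mapping φ: V(G1) → V(G2): 0→1, 1→0, 2→2, 3→3

Verify φ preserves adjacency — for each edge of G1, its image is an edge of G2:
  (0,1) → (φ(0),φ(1)) = (0,1) ∈ E(G2) ✓
  (0,3) → (φ(0),φ(3)) = (1,3) ∈ E(G2) ✓
  (1,2) → (φ(1),φ(2)) = (0,2) ∈ E(G2) ✓
  (2,3) → (φ(2),φ(3)) = (2,3) ∈ E(G2) ✓
All 4 edges of G1 map to edges of G2, and |E(G1)| = |E(G2)| = 4, so φ is a bijection on edges as well as vertices. Hence G1 ≅ G2.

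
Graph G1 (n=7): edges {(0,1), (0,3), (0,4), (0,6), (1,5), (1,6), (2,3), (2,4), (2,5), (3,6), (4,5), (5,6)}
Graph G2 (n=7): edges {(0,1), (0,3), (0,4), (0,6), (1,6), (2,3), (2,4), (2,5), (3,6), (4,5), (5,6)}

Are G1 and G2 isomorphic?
No, not isomorphic

The graphs are NOT isomorphic.

Counting edges: G1 has 12 edge(s); G2 has 11 edge(s).
Edge count is an isomorphism invariant (a bijection on vertices induces a bijection on edges), so differing edge counts rule out isomorphism.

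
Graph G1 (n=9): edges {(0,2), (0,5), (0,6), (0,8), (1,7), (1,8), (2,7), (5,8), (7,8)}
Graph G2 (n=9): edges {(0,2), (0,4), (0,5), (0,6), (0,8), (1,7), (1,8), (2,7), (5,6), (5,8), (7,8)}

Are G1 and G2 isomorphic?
No, not isomorphic

The graphs are NOT isomorphic.

Counting edges: G1 has 9 edge(s); G2 has 11 edge(s).
Edge count is an isomorphism invariant (a bijection on vertices induces a bijection on edges), so differing edge counts rule out isomorphism.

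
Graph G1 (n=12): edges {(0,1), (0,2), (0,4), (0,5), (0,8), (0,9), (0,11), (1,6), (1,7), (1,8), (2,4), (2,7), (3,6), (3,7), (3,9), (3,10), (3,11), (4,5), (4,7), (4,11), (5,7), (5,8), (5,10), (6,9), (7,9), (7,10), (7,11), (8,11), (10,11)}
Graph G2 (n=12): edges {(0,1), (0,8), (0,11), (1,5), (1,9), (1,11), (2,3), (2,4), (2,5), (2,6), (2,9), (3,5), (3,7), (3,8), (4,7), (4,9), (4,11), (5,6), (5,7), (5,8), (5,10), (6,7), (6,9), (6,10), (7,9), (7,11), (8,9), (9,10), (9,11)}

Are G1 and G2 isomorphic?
Yes, isomorphic

The graphs are isomorphic.
One valid mapping φ: V(G1) → V(G2): 0→5, 1→8, 2→10, 3→11, 4→6, 5→2, 6→0, 7→9, 8→3, 9→1, 10→4, 11→7

Verify φ preserves adjacency — for each edge of G1, its image is an edge of G2:
  (0,1) → (φ(0),φ(1)) = (5,8) ∈ E(G2) ✓
  (0,2) → (φ(0),φ(2)) = (5,10) ∈ E(G2) ✓
  (0,4) → (φ(0),φ(4)) = (5,6) ∈ E(G2) ✓
  (0,5) → (φ(0),φ(5)) = (2,5) ∈ E(G2) ✓
  (0,8) → (φ(0),φ(8)) = (3,5) ∈ E(G2) ✓
  (0,9) → (φ(0),φ(9)) = (1,5) ∈ E(G2) ✓
  (0,11) → (φ(0),φ(11)) = (5,7) ∈ E(G2) ✓
  (1,6) → (φ(1),φ(6)) = (0,8) ∈ E(G2) ✓
  (1,7) → (φ(1),φ(7)) = (8,9) ∈ E(G2) ✓
  (1,8) → (φ(1),φ(8)) = (3,8) ∈ E(G2) ✓
  (2,4) → (φ(2),φ(4)) = (6,10) ∈ E(G2) ✓
  (2,7) → (φ(2),φ(7)) = (9,10) ∈ E(G2) ✓
  (3,6) → (φ(3),φ(6)) = (0,11) ∈ E(G2) ✓
  (3,7) → (φ(3),φ(7)) = (9,11) ∈ E(G2) ✓
  (3,9) → (φ(3),φ(9)) = (1,11) ∈ E(G2) ✓
  (3,10) → (φ(3),φ(10)) = (4,11) ∈ E(G2) ✓
  (3,11) → (φ(3),φ(11)) = (7,11) ∈ E(G2) ✓
  (4,5) → (φ(4),φ(5)) = (2,6) ∈ E(G2) ✓
  (4,7) → (φ(4),φ(7)) = (6,9) ∈ E(G2) ✓
  (4,11) → (φ(4),φ(11)) = (6,7) ∈ E(G2) ✓
  (5,7) → (φ(5),φ(7)) = (2,9) ∈ E(G2) ✓
  (5,8) → (φ(5),φ(8)) = (2,3) ∈ E(G2) ✓
  (5,10) → (φ(5),φ(10)) = (2,4) ∈ E(G2) ✓
  (6,9) → (φ(6),φ(9)) = (0,1) ∈ E(G2) ✓
  (7,9) → (φ(7),φ(9)) = (1,9) ∈ E(G2) ✓
  (7,10) → (φ(7),φ(10)) = (4,9) ∈ E(G2) ✓
  (7,11) → (φ(7),φ(11)) = (7,9) ∈ E(G2) ✓
  (8,11) → (φ(8),φ(11)) = (3,7) ∈ E(G2) ✓
  (10,11) → (φ(10),φ(11)) = (4,7) ∈ E(G2) ✓
All 29 edges of G1 map to edges of G2, and |E(G1)| = |E(G2)| = 29, so φ is a bijection on edges as well as vertices. Hence G1 ≅ G2.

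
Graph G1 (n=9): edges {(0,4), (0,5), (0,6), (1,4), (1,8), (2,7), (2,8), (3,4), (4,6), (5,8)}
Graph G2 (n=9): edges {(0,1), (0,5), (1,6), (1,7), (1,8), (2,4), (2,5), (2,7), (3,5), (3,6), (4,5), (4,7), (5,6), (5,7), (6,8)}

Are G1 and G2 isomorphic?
No, not isomorphic

The graphs are NOT isomorphic.

Counting triangles (3-cliques): G1 has 1, G2 has 6.
Triangle count is an isomorphism invariant, so differing triangle counts rule out isomorphism.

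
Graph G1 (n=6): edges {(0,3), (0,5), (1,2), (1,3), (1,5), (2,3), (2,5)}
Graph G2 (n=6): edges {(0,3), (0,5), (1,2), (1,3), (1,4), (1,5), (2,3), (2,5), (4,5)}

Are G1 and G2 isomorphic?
No, not isomorphic

The graphs are NOT isomorphic.

Counting edges: G1 has 7 edge(s); G2 has 9 edge(s).
Edge count is an isomorphism invariant (a bijection on vertices induces a bijection on edges), so differing edge counts rule out isomorphism.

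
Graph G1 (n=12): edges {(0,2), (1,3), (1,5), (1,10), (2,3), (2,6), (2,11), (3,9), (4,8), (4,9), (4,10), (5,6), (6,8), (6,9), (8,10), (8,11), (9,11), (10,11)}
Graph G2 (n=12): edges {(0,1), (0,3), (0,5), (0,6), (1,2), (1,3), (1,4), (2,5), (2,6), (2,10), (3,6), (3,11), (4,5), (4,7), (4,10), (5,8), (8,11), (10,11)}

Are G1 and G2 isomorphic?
Yes, isomorphic

The graphs are isomorphic.
One valid mapping φ: V(G1) → V(G2): 0→7, 1→11, 2→4, 3→10, 4→6, 5→8, 6→5, 7→9, 8→0, 9→2, 10→3, 11→1

Verify φ preserves adjacency — for each edge of G1, its image is an edge of G2:
  (0,2) → (φ(0),φ(2)) = (4,7) ∈ E(G2) ✓
  (1,3) → (φ(1),φ(3)) = (10,11) ∈ E(G2) ✓
  (1,5) → (φ(1),φ(5)) = (8,11) ∈ E(G2) ✓
  (1,10) → (φ(1),φ(10)) = (3,11) ∈ E(G2) ✓
  (2,3) → (φ(2),φ(3)) = (4,10) ∈ E(G2) ✓
  (2,6) → (φ(2),φ(6)) = (4,5) ∈ E(G2) ✓
  (2,11) → (φ(2),φ(11)) = (1,4) ∈ E(G2) ✓
  (3,9) → (φ(3),φ(9)) = (2,10) ∈ E(G2) ✓
  (4,8) → (φ(4),φ(8)) = (0,6) ∈ E(G2) ✓
  (4,9) → (φ(4),φ(9)) = (2,6) ∈ E(G2) ✓
  (4,10) → (φ(4),φ(10)) = (3,6) ∈ E(G2) ✓
  (5,6) → (φ(5),φ(6)) = (5,8) ∈ E(G2) ✓
  (6,8) → (φ(6),φ(8)) = (0,5) ∈ E(G2) ✓
  (6,9) → (φ(6),φ(9)) = (2,5) ∈ E(G2) ✓
  (8,10) → (φ(8),φ(10)) = (0,3) ∈ E(G2) ✓
  (8,11) → (φ(8),φ(11)) = (0,1) ∈ E(G2) ✓
  (9,11) → (φ(9),φ(11)) = (1,2) ∈ E(G2) ✓
  (10,11) → (φ(10),φ(11)) = (1,3) ∈ E(G2) ✓
All 18 edges of G1 map to edges of G2, and |E(G1)| = |E(G2)| = 18, so φ is a bijection on edges as well as vertices. Hence G1 ≅ G2.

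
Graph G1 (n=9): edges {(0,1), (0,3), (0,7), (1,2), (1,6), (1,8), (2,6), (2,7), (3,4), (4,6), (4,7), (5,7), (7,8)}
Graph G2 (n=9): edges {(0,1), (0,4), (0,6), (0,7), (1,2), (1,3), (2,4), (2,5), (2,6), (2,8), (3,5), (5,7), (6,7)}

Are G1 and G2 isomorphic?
Yes, isomorphic

The graphs are isomorphic.
One valid mapping φ: V(G1) → V(G2): 0→1, 1→0, 2→6, 3→3, 4→5, 5→8, 6→7, 7→2, 8→4

Verify φ preserves adjacency — for each edge of G1, its image is an edge of G2:
  (0,1) → (φ(0),φ(1)) = (0,1) ∈ E(G2) ✓
  (0,3) → (φ(0),φ(3)) = (1,3) ∈ E(G2) ✓
  (0,7) → (φ(0),φ(7)) = (1,2) ∈ E(G2) ✓
  (1,2) → (φ(1),φ(2)) = (0,6) ∈ E(G2) ✓
  (1,6) → (φ(1),φ(6)) = (0,7) ∈ E(G2) ✓
  (1,8) → (φ(1),φ(8)) = (0,4) ∈ E(G2) ✓
  (2,6) → (φ(2),φ(6)) = (6,7) ∈ E(G2) ✓
  (2,7) → (φ(2),φ(7)) = (2,6) ∈ E(G2) ✓
  (3,4) → (φ(3),φ(4)) = (3,5) ∈ E(G2) ✓
  (4,6) → (φ(4),φ(6)) = (5,7) ∈ E(G2) ✓
  (4,7) → (φ(4),φ(7)) = (2,5) ∈ E(G2) ✓
  (5,7) → (φ(5),φ(7)) = (2,8) ∈ E(G2) ✓
  (7,8) → (φ(7),φ(8)) = (2,4) ∈ E(G2) ✓
All 13 edges of G1 map to edges of G2, and |E(G1)| = |E(G2)| = 13, so φ is a bijection on edges as well as vertices. Hence G1 ≅ G2.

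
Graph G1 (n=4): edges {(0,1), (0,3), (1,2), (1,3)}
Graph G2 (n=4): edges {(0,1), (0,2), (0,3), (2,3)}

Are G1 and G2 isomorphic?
Yes, isomorphic

The graphs are isomorphic.
One valid mapping φ: V(G1) → V(G2): 0→2, 1→0, 2→1, 3→3

Verify φ preserves adjacency — for each edge of G1, its image is an edge of G2:
  (0,1) → (φ(0),φ(1)) = (0,2) ∈ E(G2) ✓
  (0,3) → (φ(0),φ(3)) = (2,3) ∈ E(G2) ✓
  (1,2) → (φ(1),φ(2)) = (0,1) ∈ E(G2) ✓
  (1,3) → (φ(1),φ(3)) = (0,3) ∈ E(G2) ✓
All 4 edges of G1 map to edges of G2, and |E(G1)| = |E(G2)| = 4, so φ is a bijection on edges as well as vertices. Hence G1 ≅ G2.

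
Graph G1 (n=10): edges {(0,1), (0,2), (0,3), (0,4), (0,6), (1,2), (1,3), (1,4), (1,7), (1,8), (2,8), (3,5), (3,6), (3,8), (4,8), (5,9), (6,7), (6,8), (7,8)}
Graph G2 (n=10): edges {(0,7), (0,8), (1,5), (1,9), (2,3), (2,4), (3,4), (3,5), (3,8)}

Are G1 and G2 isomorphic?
No, not isomorphic

The graphs are NOT isomorphic.

Connected components of G1: 1 component(s) with vertex sets [[0, 1, 2, 3, 4, 5, 6, 7, 8, 9]], sizes [10].
Connected components of G2: 2 component(s) with vertex sets [[6], [0, 1, 2, 3, 4, 5, 7, 8, 9]], sizes [1, 9].
The number of connected components (and the multiset of component sizes) is an isomorphism invariant — an isomorphism maps each component of G1 bijectively onto a component of G2. Since G1 has 1 component(s) and G2 has 2, they cannot be isomorphic.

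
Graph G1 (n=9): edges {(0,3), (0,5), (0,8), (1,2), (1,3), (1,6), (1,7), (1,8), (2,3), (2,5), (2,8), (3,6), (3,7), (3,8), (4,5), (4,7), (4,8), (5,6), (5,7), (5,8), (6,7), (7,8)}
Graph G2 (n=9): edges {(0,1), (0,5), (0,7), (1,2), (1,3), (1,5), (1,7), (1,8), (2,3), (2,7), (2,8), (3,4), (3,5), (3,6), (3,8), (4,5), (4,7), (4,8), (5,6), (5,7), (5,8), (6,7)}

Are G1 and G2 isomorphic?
Yes, isomorphic

The graphs are isomorphic.
One valid mapping φ: V(G1) → V(G2): 0→6, 1→8, 2→4, 3→3, 4→0, 5→7, 6→2, 7→1, 8→5

Verify φ preserves adjacency — for each edge of G1, its image is an edge of G2:
  (0,3) → (φ(0),φ(3)) = (3,6) ∈ E(G2) ✓
  (0,5) → (φ(0),φ(5)) = (6,7) ∈ E(G2) ✓
  (0,8) → (φ(0),φ(8)) = (5,6) ∈ E(G2) ✓
  (1,2) → (φ(1),φ(2)) = (4,8) ∈ E(G2) ✓
  (1,3) → (φ(1),φ(3)) = (3,8) ∈ E(G2) ✓
  (1,6) → (φ(1),φ(6)) = (2,8) ∈ E(G2) ✓
  (1,7) → (φ(1),φ(7)) = (1,8) ∈ E(G2) ✓
  (1,8) → (φ(1),φ(8)) = (5,8) ∈ E(G2) ✓
  (2,3) → (φ(2),φ(3)) = (3,4) ∈ E(G2) ✓
  (2,5) → (φ(2),φ(5)) = (4,7) ∈ E(G2) ✓
  (2,8) → (φ(2),φ(8)) = (4,5) ∈ E(G2) ✓
  (3,6) → (φ(3),φ(6)) = (2,3) ∈ E(G2) ✓
  (3,7) → (φ(3),φ(7)) = (1,3) ∈ E(G2) ✓
  (3,8) → (φ(3),φ(8)) = (3,5) ∈ E(G2) ✓
  (4,5) → (φ(4),φ(5)) = (0,7) ∈ E(G2) ✓
  (4,7) → (φ(4),φ(7)) = (0,1) ∈ E(G2) ✓
  (4,8) → (φ(4),φ(8)) = (0,5) ∈ E(G2) ✓
  (5,6) → (φ(5),φ(6)) = (2,7) ∈ E(G2) ✓
  (5,7) → (φ(5),φ(7)) = (1,7) ∈ E(G2) ✓
  (5,8) → (φ(5),φ(8)) = (5,7) ∈ E(G2) ✓
  (6,7) → (φ(6),φ(7)) = (1,2) ∈ E(G2) ✓
  (7,8) → (φ(7),φ(8)) = (1,5) ∈ E(G2) ✓
All 22 edges of G1 map to edges of G2, and |E(G1)| = |E(G2)| = 22, so φ is a bijection on edges as well as vertices. Hence G1 ≅ G2.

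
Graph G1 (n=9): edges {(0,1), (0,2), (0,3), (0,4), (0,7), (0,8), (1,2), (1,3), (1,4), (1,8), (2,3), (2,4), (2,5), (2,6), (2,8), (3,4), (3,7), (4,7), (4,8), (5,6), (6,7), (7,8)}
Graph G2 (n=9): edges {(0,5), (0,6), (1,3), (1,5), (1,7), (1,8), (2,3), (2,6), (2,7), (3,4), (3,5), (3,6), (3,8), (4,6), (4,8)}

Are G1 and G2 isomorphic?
No, not isomorphic

The graphs are NOT isomorphic.

Counting triangles (3-cliques): G1 has 22, G2 has 5.
Triangle count is an isomorphism invariant, so differing triangle counts rule out isomorphism.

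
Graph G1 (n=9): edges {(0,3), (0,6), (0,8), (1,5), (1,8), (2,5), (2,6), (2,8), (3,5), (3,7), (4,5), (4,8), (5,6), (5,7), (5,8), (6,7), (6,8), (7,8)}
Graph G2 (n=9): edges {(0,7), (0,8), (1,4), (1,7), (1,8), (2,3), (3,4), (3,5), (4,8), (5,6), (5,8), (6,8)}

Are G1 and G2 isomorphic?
No, not isomorphic

The graphs are NOT isomorphic.

Degrees in G1: deg(0)=3, deg(1)=2, deg(2)=3, deg(3)=3, deg(4)=2, deg(5)=7, deg(6)=5, deg(7)=4, deg(8)=7.
Sorted degree sequence of G1: [7, 7, 5, 4, 3, 3, 3, 2, 2].
Degrees in G2: deg(0)=2, deg(1)=3, deg(2)=1, deg(3)=3, deg(4)=3, deg(5)=3, deg(6)=2, deg(7)=2, deg(8)=5.
Sorted degree sequence of G2: [5, 3, 3, 3, 3, 2, 2, 2, 1].
The (sorted) degree sequence is an isomorphism invariant, so since G1 and G2 have different degree sequences they cannot be isomorphic.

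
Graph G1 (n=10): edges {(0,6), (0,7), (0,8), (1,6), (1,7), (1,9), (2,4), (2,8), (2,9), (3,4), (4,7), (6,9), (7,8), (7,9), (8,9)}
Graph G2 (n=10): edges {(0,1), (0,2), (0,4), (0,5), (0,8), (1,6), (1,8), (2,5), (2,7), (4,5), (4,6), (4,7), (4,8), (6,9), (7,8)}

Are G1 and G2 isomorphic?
Yes, isomorphic

The graphs are isomorphic.
One valid mapping φ: V(G1) → V(G2): 0→7, 1→5, 2→1, 3→9, 4→6, 5→3, 6→2, 7→4, 8→8, 9→0

Verify φ preserves adjacency — for each edge of G1, its image is an edge of G2:
  (0,6) → (φ(0),φ(6)) = (2,7) ∈ E(G2) ✓
  (0,7) → (φ(0),φ(7)) = (4,7) ∈ E(G2) ✓
  (0,8) → (φ(0),φ(8)) = (7,8) ∈ E(G2) ✓
  (1,6) → (φ(1),φ(6)) = (2,5) ∈ E(G2) ✓
  (1,7) → (φ(1),φ(7)) = (4,5) ∈ E(G2) ✓
  (1,9) → (φ(1),φ(9)) = (0,5) ∈ E(G2) ✓
  (2,4) → (φ(2),φ(4)) = (1,6) ∈ E(G2) ✓
  (2,8) → (φ(2),φ(8)) = (1,8) ∈ E(G2) ✓
  (2,9) → (φ(2),φ(9)) = (0,1) ∈ E(G2) ✓
  (3,4) → (φ(3),φ(4)) = (6,9) ∈ E(G2) ✓
  (4,7) → (φ(4),φ(7)) = (4,6) ∈ E(G2) ✓
  (6,9) → (φ(6),φ(9)) = (0,2) ∈ E(G2) ✓
  (7,8) → (φ(7),φ(8)) = (4,8) ∈ E(G2) ✓
  (7,9) → (φ(7),φ(9)) = (0,4) ∈ E(G2) ✓
  (8,9) → (φ(8),φ(9)) = (0,8) ∈ E(G2) ✓
All 15 edges of G1 map to edges of G2, and |E(G1)| = |E(G2)| = 15, so φ is a bijection on edges as well as vertices. Hence G1 ≅ G2.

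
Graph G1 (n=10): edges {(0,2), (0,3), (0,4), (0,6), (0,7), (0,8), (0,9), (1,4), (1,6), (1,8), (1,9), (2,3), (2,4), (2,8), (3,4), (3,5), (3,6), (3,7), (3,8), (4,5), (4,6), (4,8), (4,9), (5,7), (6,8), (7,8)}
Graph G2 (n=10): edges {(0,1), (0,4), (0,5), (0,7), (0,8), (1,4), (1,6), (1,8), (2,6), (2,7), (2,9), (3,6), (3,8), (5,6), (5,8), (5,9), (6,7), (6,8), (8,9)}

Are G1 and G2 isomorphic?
No, not isomorphic

The graphs are NOT isomorphic.

Counting triangles (3-cliques): G1 has 26, G2 has 8.
Triangle count is an isomorphism invariant, so differing triangle counts rule out isomorphism.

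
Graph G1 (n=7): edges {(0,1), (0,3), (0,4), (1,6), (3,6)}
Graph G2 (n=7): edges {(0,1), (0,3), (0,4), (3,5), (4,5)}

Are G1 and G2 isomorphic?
Yes, isomorphic

The graphs are isomorphic.
One valid mapping φ: V(G1) → V(G2): 0→0, 1→4, 2→6, 3→3, 4→1, 5→2, 6→5

Verify φ preserves adjacency — for each edge of G1, its image is an edge of G2:
  (0,1) → (φ(0),φ(1)) = (0,4) ∈ E(G2) ✓
  (0,3) → (φ(0),φ(3)) = (0,3) ∈ E(G2) ✓
  (0,4) → (φ(0),φ(4)) = (0,1) ∈ E(G2) ✓
  (1,6) → (φ(1),φ(6)) = (4,5) ∈ E(G2) ✓
  (3,6) → (φ(3),φ(6)) = (3,5) ∈ E(G2) ✓
All 5 edges of G1 map to edges of G2, and |E(G1)| = |E(G2)| = 5, so φ is a bijection on edges as well as vertices. Hence G1 ≅ G2.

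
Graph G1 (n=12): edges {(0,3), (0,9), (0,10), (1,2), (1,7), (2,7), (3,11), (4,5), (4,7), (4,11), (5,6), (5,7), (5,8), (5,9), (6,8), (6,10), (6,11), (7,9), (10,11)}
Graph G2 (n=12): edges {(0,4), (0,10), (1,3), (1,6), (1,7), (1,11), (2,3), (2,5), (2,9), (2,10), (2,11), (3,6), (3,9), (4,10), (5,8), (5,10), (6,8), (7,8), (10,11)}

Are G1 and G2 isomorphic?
Yes, isomorphic

The graphs are isomorphic.
One valid mapping φ: V(G1) → V(G2): 0→8, 1→4, 2→0, 3→7, 4→11, 5→2, 6→3, 7→10, 8→9, 9→5, 10→6, 11→1

Verify φ preserves adjacency — for each edge of G1, its image is an edge of G2:
  (0,3) → (φ(0),φ(3)) = (7,8) ∈ E(G2) ✓
  (0,9) → (φ(0),φ(9)) = (5,8) ∈ E(G2) ✓
  (0,10) → (φ(0),φ(10)) = (6,8) ∈ E(G2) ✓
  (1,2) → (φ(1),φ(2)) = (0,4) ∈ E(G2) ✓
  (1,7) → (φ(1),φ(7)) = (4,10) ∈ E(G2) ✓
  (2,7) → (φ(2),φ(7)) = (0,10) ∈ E(G2) ✓
  (3,11) → (φ(3),φ(11)) = (1,7) ∈ E(G2) ✓
  (4,5) → (φ(4),φ(5)) = (2,11) ∈ E(G2) ✓
  (4,7) → (φ(4),φ(7)) = (10,11) ∈ E(G2) ✓
  (4,11) → (φ(4),φ(11)) = (1,11) ∈ E(G2) ✓
  (5,6) → (φ(5),φ(6)) = (2,3) ∈ E(G2) ✓
  (5,7) → (φ(5),φ(7)) = (2,10) ∈ E(G2) ✓
  (5,8) → (φ(5),φ(8)) = (2,9) ∈ E(G2) ✓
  (5,9) → (φ(5),φ(9)) = (2,5) ∈ E(G2) ✓
  (6,8) → (φ(6),φ(8)) = (3,9) ∈ E(G2) ✓
  (6,10) → (φ(6),φ(10)) = (3,6) ∈ E(G2) ✓
  (6,11) → (φ(6),φ(11)) = (1,3) ∈ E(G2) ✓
  (7,9) → (φ(7),φ(9)) = (5,10) ∈ E(G2) ✓
  (10,11) → (φ(10),φ(11)) = (1,6) ∈ E(G2) ✓
All 19 edges of G1 map to edges of G2, and |E(G1)| = |E(G2)| = 19, so φ is a bijection on edges as well as vertices. Hence G1 ≅ G2.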